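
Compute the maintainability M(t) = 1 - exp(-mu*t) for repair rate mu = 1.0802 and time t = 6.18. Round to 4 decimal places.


mu = 1.0802, t = 6.18
mu * t = 1.0802 * 6.18 = 6.6756
exp(-6.6756) = 0.0013
M(t) = 1 - 0.0013
M(t) = 0.9987

0.9987


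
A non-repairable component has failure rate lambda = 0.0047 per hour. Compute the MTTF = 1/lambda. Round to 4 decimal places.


lambda = 0.0047
MTTF = 1 / 0.0047
MTTF = 212.766

212.766


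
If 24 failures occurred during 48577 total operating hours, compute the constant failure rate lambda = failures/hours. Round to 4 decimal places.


failures = 24
total_hours = 48577
lambda = 24 / 48577
lambda = 0.0005

0.0005


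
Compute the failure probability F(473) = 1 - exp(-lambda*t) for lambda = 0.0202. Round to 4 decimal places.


lambda = 0.0202, t = 473
lambda * t = 9.5546
exp(-9.5546) = 0.0001
F(t) = 1 - 0.0001
F(t) = 0.9999

0.9999


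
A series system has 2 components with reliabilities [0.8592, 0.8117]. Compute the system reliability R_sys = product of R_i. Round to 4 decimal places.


Components: [0.8592, 0.8117]
After component 1 (R=0.8592): product = 0.8592
After component 2 (R=0.8117): product = 0.6974
R_sys = 0.6974

0.6974


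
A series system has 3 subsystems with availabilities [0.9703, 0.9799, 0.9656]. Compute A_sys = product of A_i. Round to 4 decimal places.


Subsystems: [0.9703, 0.9799, 0.9656]
After subsystem 1 (A=0.9703): product = 0.9703
After subsystem 2 (A=0.9799): product = 0.9508
After subsystem 3 (A=0.9656): product = 0.9181
A_sys = 0.9181

0.9181


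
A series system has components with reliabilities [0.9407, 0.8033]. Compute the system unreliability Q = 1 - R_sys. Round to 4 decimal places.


Components: [0.9407, 0.8033]
After component 1: product = 0.9407
After component 2: product = 0.7557
R_sys = 0.7557
Q = 1 - 0.7557 = 0.2443

0.2443


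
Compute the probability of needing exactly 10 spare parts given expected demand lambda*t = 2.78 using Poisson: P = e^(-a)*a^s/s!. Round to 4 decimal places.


a = 2.78, s = 10
e^(-a) = e^(-2.78) = 0.062
a^s = 2.78^10 = 27570.7106
s! = 3628800
P = 0.062 * 27570.7106 / 3628800
P = 0.0005

0.0005


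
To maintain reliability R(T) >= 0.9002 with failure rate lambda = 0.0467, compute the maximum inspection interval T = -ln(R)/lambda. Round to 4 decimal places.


R_target = 0.9002
lambda = 0.0467
-ln(0.9002) = 0.1051
T = 0.1051 / 0.0467
T = 2.2514

2.2514


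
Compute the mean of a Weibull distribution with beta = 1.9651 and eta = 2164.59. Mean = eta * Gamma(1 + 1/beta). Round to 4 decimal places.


beta = 1.9651, eta = 2164.59
1/beta = 0.5089
1 + 1/beta = 1.5089
Gamma(1.5089) = 0.8865
Mean = 2164.59 * 0.8865
Mean = 1919.0102

1919.0102


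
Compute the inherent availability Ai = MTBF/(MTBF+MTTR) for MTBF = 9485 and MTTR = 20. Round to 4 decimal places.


MTBF = 9485
MTTR = 20
MTBF + MTTR = 9505
Ai = 9485 / 9505
Ai = 0.9979

0.9979


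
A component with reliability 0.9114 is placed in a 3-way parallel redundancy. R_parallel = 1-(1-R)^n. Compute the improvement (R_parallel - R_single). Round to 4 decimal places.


R_single = 0.9114, n = 3
1 - R_single = 0.0886
(1 - R_single)^n = 0.0886^3 = 0.0007
R_parallel = 1 - 0.0007 = 0.9993
Improvement = 0.9993 - 0.9114
Improvement = 0.0879

0.0879


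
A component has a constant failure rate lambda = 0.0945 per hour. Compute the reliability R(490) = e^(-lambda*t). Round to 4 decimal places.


lambda = 0.0945
t = 490
lambda * t = 46.305
R(t) = e^(-46.305)
R(t) = 0.0

0.0


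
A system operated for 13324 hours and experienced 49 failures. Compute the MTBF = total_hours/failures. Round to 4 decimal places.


total_hours = 13324
failures = 49
MTBF = 13324 / 49
MTBF = 271.9184

271.9184


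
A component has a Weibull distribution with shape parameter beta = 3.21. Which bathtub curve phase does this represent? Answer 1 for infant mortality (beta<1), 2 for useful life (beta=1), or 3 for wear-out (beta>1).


beta = 3.21
Compare beta to 1:
beta < 1 => infant mortality (phase 1)
beta = 1 => useful life (phase 2)
beta > 1 => wear-out (phase 3)
Since beta = 3.21, this is wear-out (increasing failure rate)
Phase = 3

3


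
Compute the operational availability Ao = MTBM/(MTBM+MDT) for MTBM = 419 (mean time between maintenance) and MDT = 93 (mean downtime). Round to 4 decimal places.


MTBM = 419
MDT = 93
MTBM + MDT = 512
Ao = 419 / 512
Ao = 0.8184

0.8184


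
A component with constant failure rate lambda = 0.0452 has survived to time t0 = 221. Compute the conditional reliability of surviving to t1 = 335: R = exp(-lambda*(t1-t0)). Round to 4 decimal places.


lambda = 0.0452
t0 = 221, t1 = 335
t1 - t0 = 114
lambda * (t1-t0) = 0.0452 * 114 = 5.1528
R = exp(-5.1528)
R = 0.0058

0.0058


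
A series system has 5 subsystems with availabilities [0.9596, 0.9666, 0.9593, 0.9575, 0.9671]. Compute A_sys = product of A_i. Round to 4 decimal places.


Subsystems: [0.9596, 0.9666, 0.9593, 0.9575, 0.9671]
After subsystem 1 (A=0.9596): product = 0.9596
After subsystem 2 (A=0.9666): product = 0.9275
After subsystem 3 (A=0.9593): product = 0.8898
After subsystem 4 (A=0.9575): product = 0.852
After subsystem 5 (A=0.9671): product = 0.824
A_sys = 0.824

0.824


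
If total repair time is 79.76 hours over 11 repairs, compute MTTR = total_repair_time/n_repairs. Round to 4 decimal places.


total_repair_time = 79.76
n_repairs = 11
MTTR = 79.76 / 11
MTTR = 7.2509

7.2509


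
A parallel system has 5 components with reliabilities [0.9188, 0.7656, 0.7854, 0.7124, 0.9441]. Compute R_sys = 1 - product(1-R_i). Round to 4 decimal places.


Components: [0.9188, 0.7656, 0.7854, 0.7124, 0.9441]
(1 - 0.9188) = 0.0812, running product = 0.0812
(1 - 0.7656) = 0.2344, running product = 0.019
(1 - 0.7854) = 0.2146, running product = 0.0041
(1 - 0.7124) = 0.2876, running product = 0.0012
(1 - 0.9441) = 0.0559, running product = 0.0001
Product of (1-R_i) = 0.0001
R_sys = 1 - 0.0001 = 0.9999

0.9999


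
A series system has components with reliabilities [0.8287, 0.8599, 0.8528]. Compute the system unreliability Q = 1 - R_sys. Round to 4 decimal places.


Components: [0.8287, 0.8599, 0.8528]
After component 1: product = 0.8287
After component 2: product = 0.7126
After component 3: product = 0.6077
R_sys = 0.6077
Q = 1 - 0.6077 = 0.3923

0.3923


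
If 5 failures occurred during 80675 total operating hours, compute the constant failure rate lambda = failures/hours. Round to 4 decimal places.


failures = 5
total_hours = 80675
lambda = 5 / 80675
lambda = 0.0001

0.0001


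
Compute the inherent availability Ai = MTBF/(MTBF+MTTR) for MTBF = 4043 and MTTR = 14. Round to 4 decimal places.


MTBF = 4043
MTTR = 14
MTBF + MTTR = 4057
Ai = 4043 / 4057
Ai = 0.9965

0.9965


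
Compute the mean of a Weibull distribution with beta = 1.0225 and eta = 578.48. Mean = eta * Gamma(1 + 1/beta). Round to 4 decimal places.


beta = 1.0225, eta = 578.48
1/beta = 0.978
1 + 1/beta = 1.978
Gamma(1.978) = 0.9909
Mean = 578.48 * 0.9909
Mean = 573.2131

573.2131


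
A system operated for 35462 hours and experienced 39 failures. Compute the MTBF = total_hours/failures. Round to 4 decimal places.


total_hours = 35462
failures = 39
MTBF = 35462 / 39
MTBF = 909.2821

909.2821


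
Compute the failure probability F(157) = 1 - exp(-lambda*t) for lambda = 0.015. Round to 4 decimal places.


lambda = 0.015, t = 157
lambda * t = 2.355
exp(-2.355) = 0.0949
F(t) = 1 - 0.0949
F(t) = 0.9051

0.9051


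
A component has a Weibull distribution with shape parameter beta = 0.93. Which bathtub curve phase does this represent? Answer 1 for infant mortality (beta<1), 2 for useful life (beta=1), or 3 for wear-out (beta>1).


beta = 0.93
Compare beta to 1:
beta < 1 => infant mortality (phase 1)
beta = 1 => useful life (phase 2)
beta > 1 => wear-out (phase 3)
Since beta = 0.93, this is infant mortality (decreasing failure rate)
Phase = 1

1


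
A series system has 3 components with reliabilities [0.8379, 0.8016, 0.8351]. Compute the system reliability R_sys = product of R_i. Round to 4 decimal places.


Components: [0.8379, 0.8016, 0.8351]
After component 1 (R=0.8379): product = 0.8379
After component 2 (R=0.8016): product = 0.6717
After component 3 (R=0.8351): product = 0.5609
R_sys = 0.5609

0.5609


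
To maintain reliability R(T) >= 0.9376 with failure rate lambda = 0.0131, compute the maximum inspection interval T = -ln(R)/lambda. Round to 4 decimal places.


R_target = 0.9376
lambda = 0.0131
-ln(0.9376) = 0.0644
T = 0.0644 / 0.0131
T = 4.9185

4.9185


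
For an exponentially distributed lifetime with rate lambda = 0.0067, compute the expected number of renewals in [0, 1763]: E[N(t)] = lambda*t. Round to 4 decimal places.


lambda = 0.0067
t = 1763
E[N(t)] = lambda * t
E[N(t)] = 0.0067 * 1763
E[N(t)] = 11.8121

11.8121


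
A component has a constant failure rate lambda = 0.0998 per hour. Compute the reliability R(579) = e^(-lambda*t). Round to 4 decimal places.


lambda = 0.0998
t = 579
lambda * t = 57.7842
R(t) = e^(-57.7842)
R(t) = 0.0

0.0


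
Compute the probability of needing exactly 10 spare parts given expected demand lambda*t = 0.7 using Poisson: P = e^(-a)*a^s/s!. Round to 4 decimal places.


a = 0.7, s = 10
e^(-a) = e^(-0.7) = 0.4966
a^s = 0.7^10 = 0.0282
s! = 3628800
P = 0.4966 * 0.0282 / 3628800
P = 0.0

0.0


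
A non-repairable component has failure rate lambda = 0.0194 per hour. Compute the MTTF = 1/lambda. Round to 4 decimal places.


lambda = 0.0194
MTTF = 1 / 0.0194
MTTF = 51.5464

51.5464


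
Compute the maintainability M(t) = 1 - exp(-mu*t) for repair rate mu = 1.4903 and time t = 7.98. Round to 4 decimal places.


mu = 1.4903, t = 7.98
mu * t = 1.4903 * 7.98 = 11.8926
exp(-11.8926) = 0.0
M(t) = 1 - 0.0
M(t) = 1.0

1.0


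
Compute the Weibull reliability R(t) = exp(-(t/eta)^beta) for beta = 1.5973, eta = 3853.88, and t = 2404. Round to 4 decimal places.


beta = 1.5973, eta = 3853.88, t = 2404
t/eta = 2404 / 3853.88 = 0.6238
(t/eta)^beta = 0.6238^1.5973 = 0.4706
R(t) = exp(-0.4706)
R(t) = 0.6247

0.6247


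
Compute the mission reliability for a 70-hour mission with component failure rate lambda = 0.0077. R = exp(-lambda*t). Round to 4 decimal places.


lambda = 0.0077
mission_time = 70
lambda * t = 0.0077 * 70 = 0.539
R = exp(-0.539)
R = 0.5833

0.5833


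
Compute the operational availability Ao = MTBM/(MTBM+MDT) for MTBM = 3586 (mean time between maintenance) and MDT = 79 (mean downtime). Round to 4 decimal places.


MTBM = 3586
MDT = 79
MTBM + MDT = 3665
Ao = 3586 / 3665
Ao = 0.9784

0.9784


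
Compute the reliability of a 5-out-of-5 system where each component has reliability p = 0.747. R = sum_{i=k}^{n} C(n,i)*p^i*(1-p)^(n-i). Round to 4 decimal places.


k = 5, n = 5, p = 0.747
i=5: C(5,5)=1 * 0.747^5 * 0.253^0 = 0.2326
R = sum of terms = 0.2326

0.2326


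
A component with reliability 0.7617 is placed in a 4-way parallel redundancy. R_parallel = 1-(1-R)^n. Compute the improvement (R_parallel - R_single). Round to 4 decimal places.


R_single = 0.7617, n = 4
1 - R_single = 0.2383
(1 - R_single)^n = 0.2383^4 = 0.0032
R_parallel = 1 - 0.0032 = 0.9968
Improvement = 0.9968 - 0.7617
Improvement = 0.2351

0.2351


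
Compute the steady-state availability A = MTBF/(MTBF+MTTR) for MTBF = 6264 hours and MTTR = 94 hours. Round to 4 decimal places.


MTBF = 6264
MTTR = 94
MTBF + MTTR = 6358
A = 6264 / 6358
A = 0.9852

0.9852


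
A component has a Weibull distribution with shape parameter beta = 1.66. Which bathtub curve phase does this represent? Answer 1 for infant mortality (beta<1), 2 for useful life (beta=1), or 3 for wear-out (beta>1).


beta = 1.66
Compare beta to 1:
beta < 1 => infant mortality (phase 1)
beta = 1 => useful life (phase 2)
beta > 1 => wear-out (phase 3)
Since beta = 1.66, this is wear-out (increasing failure rate)
Phase = 3

3


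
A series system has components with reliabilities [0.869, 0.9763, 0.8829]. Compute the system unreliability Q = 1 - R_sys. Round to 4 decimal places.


Components: [0.869, 0.9763, 0.8829]
After component 1: product = 0.869
After component 2: product = 0.8484
After component 3: product = 0.7491
R_sys = 0.7491
Q = 1 - 0.7491 = 0.2509

0.2509


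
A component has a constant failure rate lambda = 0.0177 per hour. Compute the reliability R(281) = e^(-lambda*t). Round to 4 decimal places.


lambda = 0.0177
t = 281
lambda * t = 4.9737
R(t) = e^(-4.9737)
R(t) = 0.0069

0.0069


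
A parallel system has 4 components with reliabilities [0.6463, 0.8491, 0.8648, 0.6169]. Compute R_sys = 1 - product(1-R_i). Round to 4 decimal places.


Components: [0.6463, 0.8491, 0.8648, 0.6169]
(1 - 0.6463) = 0.3537, running product = 0.3537
(1 - 0.8491) = 0.1509, running product = 0.0534
(1 - 0.8648) = 0.1352, running product = 0.0072
(1 - 0.6169) = 0.3831, running product = 0.0028
Product of (1-R_i) = 0.0028
R_sys = 1 - 0.0028 = 0.9972

0.9972


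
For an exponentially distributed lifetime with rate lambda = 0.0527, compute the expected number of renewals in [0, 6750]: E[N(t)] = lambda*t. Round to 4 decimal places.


lambda = 0.0527
t = 6750
E[N(t)] = lambda * t
E[N(t)] = 0.0527 * 6750
E[N(t)] = 355.725

355.725


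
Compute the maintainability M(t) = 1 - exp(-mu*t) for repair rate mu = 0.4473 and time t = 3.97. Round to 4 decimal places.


mu = 0.4473, t = 3.97
mu * t = 0.4473 * 3.97 = 1.7758
exp(-1.7758) = 0.1694
M(t) = 1 - 0.1694
M(t) = 0.8306

0.8306


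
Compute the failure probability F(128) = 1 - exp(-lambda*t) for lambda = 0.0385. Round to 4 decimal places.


lambda = 0.0385, t = 128
lambda * t = 4.928
exp(-4.928) = 0.0072
F(t) = 1 - 0.0072
F(t) = 0.9928

0.9928


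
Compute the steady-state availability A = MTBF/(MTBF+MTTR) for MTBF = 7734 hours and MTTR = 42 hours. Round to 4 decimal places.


MTBF = 7734
MTTR = 42
MTBF + MTTR = 7776
A = 7734 / 7776
A = 0.9946

0.9946


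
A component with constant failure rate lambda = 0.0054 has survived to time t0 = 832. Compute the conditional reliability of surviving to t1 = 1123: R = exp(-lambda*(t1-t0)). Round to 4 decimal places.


lambda = 0.0054
t0 = 832, t1 = 1123
t1 - t0 = 291
lambda * (t1-t0) = 0.0054 * 291 = 1.5714
R = exp(-1.5714)
R = 0.2078

0.2078


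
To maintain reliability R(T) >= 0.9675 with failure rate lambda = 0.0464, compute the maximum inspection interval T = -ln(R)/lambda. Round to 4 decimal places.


R_target = 0.9675
lambda = 0.0464
-ln(0.9675) = 0.033
T = 0.033 / 0.0464
T = 0.7121

0.7121


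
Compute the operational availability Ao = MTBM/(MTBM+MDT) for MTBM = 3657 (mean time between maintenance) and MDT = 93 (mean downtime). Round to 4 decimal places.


MTBM = 3657
MDT = 93
MTBM + MDT = 3750
Ao = 3657 / 3750
Ao = 0.9752

0.9752


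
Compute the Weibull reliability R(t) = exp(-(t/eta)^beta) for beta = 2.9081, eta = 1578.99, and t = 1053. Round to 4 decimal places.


beta = 2.9081, eta = 1578.99, t = 1053
t/eta = 1053 / 1578.99 = 0.6669
(t/eta)^beta = 0.6669^2.9081 = 0.3078
R(t) = exp(-0.3078)
R(t) = 0.735

0.735


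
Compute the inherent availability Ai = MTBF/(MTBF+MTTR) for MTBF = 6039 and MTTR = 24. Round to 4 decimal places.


MTBF = 6039
MTTR = 24
MTBF + MTTR = 6063
Ai = 6039 / 6063
Ai = 0.996

0.996


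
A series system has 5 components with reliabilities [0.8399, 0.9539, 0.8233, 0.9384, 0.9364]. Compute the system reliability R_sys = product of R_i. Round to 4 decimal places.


Components: [0.8399, 0.9539, 0.8233, 0.9384, 0.9364]
After component 1 (R=0.8399): product = 0.8399
After component 2 (R=0.9539): product = 0.8012
After component 3 (R=0.8233): product = 0.6596
After component 4 (R=0.9384): product = 0.619
After component 5 (R=0.9364): product = 0.5796
R_sys = 0.5796

0.5796


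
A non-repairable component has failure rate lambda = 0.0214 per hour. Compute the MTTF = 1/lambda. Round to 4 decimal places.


lambda = 0.0214
MTTF = 1 / 0.0214
MTTF = 46.729

46.729


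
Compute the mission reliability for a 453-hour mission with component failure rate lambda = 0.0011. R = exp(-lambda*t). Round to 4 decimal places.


lambda = 0.0011
mission_time = 453
lambda * t = 0.0011 * 453 = 0.4983
R = exp(-0.4983)
R = 0.6076

0.6076


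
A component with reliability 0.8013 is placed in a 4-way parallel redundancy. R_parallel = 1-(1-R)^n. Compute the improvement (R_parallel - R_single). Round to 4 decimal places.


R_single = 0.8013, n = 4
1 - R_single = 0.1987
(1 - R_single)^n = 0.1987^4 = 0.0016
R_parallel = 1 - 0.0016 = 0.9984
Improvement = 0.9984 - 0.8013
Improvement = 0.1971

0.1971


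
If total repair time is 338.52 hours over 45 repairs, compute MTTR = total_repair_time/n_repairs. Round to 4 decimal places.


total_repair_time = 338.52
n_repairs = 45
MTTR = 338.52 / 45
MTTR = 7.5227

7.5227


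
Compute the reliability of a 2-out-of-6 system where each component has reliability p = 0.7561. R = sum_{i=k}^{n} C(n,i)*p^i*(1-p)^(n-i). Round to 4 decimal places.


k = 2, n = 6, p = 0.7561
i=2: C(6,2)=15 * 0.7561^2 * 0.2439^4 = 0.0303
i=3: C(6,3)=20 * 0.7561^3 * 0.2439^3 = 0.1254
i=4: C(6,4)=15 * 0.7561^4 * 0.2439^2 = 0.2916
i=5: C(6,5)=6 * 0.7561^5 * 0.2439^1 = 0.3616
i=6: C(6,6)=1 * 0.7561^6 * 0.2439^0 = 0.1868
R = sum of terms = 0.9959

0.9959


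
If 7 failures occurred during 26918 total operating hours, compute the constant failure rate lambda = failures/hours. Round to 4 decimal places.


failures = 7
total_hours = 26918
lambda = 7 / 26918
lambda = 0.0003

0.0003


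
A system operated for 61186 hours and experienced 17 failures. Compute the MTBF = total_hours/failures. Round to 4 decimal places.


total_hours = 61186
failures = 17
MTBF = 61186 / 17
MTBF = 3599.1765

3599.1765


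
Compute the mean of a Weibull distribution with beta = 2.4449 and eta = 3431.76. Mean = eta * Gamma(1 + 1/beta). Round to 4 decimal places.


beta = 2.4449, eta = 3431.76
1/beta = 0.409
1 + 1/beta = 1.409
Gamma(1.409) = 0.8868
Mean = 3431.76 * 0.8868
Mean = 3043.3184

3043.3184


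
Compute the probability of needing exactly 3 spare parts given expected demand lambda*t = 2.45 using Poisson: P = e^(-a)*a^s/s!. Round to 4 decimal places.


a = 2.45, s = 3
e^(-a) = e^(-2.45) = 0.0863
a^s = 2.45^3 = 14.7061
s! = 6
P = 0.0863 * 14.7061 / 6
P = 0.2115

0.2115


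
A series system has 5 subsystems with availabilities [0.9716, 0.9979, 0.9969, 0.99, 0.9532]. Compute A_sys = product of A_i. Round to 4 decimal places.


Subsystems: [0.9716, 0.9979, 0.9969, 0.99, 0.9532]
After subsystem 1 (A=0.9716): product = 0.9716
After subsystem 2 (A=0.9979): product = 0.9696
After subsystem 3 (A=0.9969): product = 0.9666
After subsystem 4 (A=0.99): product = 0.9569
After subsystem 5 (A=0.9532): product = 0.9121
A_sys = 0.9121

0.9121


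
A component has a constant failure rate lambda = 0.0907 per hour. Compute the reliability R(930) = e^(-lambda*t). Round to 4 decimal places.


lambda = 0.0907
t = 930
lambda * t = 84.351
R(t) = e^(-84.351)
R(t) = 0.0

0.0


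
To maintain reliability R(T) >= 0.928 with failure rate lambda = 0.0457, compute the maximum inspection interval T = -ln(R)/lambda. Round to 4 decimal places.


R_target = 0.928
lambda = 0.0457
-ln(0.928) = 0.0747
T = 0.0747 / 0.0457
T = 1.6351

1.6351


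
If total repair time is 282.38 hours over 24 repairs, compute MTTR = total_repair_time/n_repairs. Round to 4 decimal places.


total_repair_time = 282.38
n_repairs = 24
MTTR = 282.38 / 24
MTTR = 11.7658

11.7658


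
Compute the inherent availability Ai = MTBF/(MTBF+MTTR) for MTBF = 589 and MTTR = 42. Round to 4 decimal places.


MTBF = 589
MTTR = 42
MTBF + MTTR = 631
Ai = 589 / 631
Ai = 0.9334

0.9334


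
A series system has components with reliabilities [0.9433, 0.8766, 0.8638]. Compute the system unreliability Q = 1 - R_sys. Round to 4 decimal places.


Components: [0.9433, 0.8766, 0.8638]
After component 1: product = 0.9433
After component 2: product = 0.8269
After component 3: product = 0.7143
R_sys = 0.7143
Q = 1 - 0.7143 = 0.2857

0.2857


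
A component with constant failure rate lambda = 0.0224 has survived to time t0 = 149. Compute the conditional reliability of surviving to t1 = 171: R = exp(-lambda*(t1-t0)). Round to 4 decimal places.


lambda = 0.0224
t0 = 149, t1 = 171
t1 - t0 = 22
lambda * (t1-t0) = 0.0224 * 22 = 0.4928
R = exp(-0.4928)
R = 0.6109

0.6109


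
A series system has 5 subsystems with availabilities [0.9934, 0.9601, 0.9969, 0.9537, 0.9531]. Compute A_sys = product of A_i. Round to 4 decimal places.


Subsystems: [0.9934, 0.9601, 0.9969, 0.9537, 0.9531]
After subsystem 1 (A=0.9934): product = 0.9934
After subsystem 2 (A=0.9601): product = 0.9538
After subsystem 3 (A=0.9969): product = 0.9508
After subsystem 4 (A=0.9537): product = 0.9068
After subsystem 5 (A=0.9531): product = 0.8643
A_sys = 0.8643

0.8643


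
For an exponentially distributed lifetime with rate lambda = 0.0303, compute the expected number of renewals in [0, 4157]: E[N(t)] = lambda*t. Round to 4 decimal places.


lambda = 0.0303
t = 4157
E[N(t)] = lambda * t
E[N(t)] = 0.0303 * 4157
E[N(t)] = 125.9571

125.9571


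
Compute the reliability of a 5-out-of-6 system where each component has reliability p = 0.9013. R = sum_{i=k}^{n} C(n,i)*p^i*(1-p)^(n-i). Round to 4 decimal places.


k = 5, n = 6, p = 0.9013
i=5: C(6,5)=6 * 0.9013^5 * 0.0987^1 = 0.3522
i=6: C(6,6)=1 * 0.9013^6 * 0.0987^0 = 0.5361
R = sum of terms = 0.8883

0.8883


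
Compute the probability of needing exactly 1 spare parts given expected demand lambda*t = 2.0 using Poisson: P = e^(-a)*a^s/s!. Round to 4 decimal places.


a = 2.0, s = 1
e^(-a) = e^(-2.0) = 0.1353
a^s = 2.0^1 = 2.0
s! = 1
P = 0.1353 * 2.0 / 1
P = 0.2707

0.2707


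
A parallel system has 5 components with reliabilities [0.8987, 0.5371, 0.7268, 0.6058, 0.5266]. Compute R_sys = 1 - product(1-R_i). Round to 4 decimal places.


Components: [0.8987, 0.5371, 0.7268, 0.6058, 0.5266]
(1 - 0.8987) = 0.1013, running product = 0.1013
(1 - 0.5371) = 0.4629, running product = 0.0469
(1 - 0.7268) = 0.2732, running product = 0.0128
(1 - 0.6058) = 0.3942, running product = 0.0051
(1 - 0.5266) = 0.4734, running product = 0.0024
Product of (1-R_i) = 0.0024
R_sys = 1 - 0.0024 = 0.9976

0.9976


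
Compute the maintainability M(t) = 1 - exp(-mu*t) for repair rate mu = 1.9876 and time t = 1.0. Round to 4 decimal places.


mu = 1.9876, t = 1.0
mu * t = 1.9876 * 1.0 = 1.9876
exp(-1.9876) = 0.137
M(t) = 1 - 0.137
M(t) = 0.863

0.863


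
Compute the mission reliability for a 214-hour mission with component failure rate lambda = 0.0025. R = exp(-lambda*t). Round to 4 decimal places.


lambda = 0.0025
mission_time = 214
lambda * t = 0.0025 * 214 = 0.535
R = exp(-0.535)
R = 0.5857

0.5857


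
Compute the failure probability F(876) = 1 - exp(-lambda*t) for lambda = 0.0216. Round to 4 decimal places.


lambda = 0.0216, t = 876
lambda * t = 18.9216
exp(-18.9216) = 0.0
F(t) = 1 - 0.0
F(t) = 1.0

1.0


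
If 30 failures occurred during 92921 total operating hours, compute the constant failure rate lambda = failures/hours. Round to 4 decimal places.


failures = 30
total_hours = 92921
lambda = 30 / 92921
lambda = 0.0003

0.0003


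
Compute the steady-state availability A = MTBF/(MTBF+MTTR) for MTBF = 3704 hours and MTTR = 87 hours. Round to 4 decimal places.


MTBF = 3704
MTTR = 87
MTBF + MTTR = 3791
A = 3704 / 3791
A = 0.9771

0.9771


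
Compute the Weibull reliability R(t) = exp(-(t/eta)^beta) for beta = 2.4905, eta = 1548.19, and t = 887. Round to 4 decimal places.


beta = 2.4905, eta = 1548.19, t = 887
t/eta = 887 / 1548.19 = 0.5729
(t/eta)^beta = 0.5729^2.4905 = 0.2498
R(t) = exp(-0.2498)
R(t) = 0.779

0.779


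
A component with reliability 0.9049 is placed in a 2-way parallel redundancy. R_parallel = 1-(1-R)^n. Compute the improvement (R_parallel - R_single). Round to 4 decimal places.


R_single = 0.9049, n = 2
1 - R_single = 0.0951
(1 - R_single)^n = 0.0951^2 = 0.009
R_parallel = 1 - 0.009 = 0.991
Improvement = 0.991 - 0.9049
Improvement = 0.0861

0.0861


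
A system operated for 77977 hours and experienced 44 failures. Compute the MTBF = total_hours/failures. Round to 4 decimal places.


total_hours = 77977
failures = 44
MTBF = 77977 / 44
MTBF = 1772.2045

1772.2045


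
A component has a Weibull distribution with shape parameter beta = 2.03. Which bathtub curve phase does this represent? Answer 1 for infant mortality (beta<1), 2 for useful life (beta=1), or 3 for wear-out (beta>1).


beta = 2.03
Compare beta to 1:
beta < 1 => infant mortality (phase 1)
beta = 1 => useful life (phase 2)
beta > 1 => wear-out (phase 3)
Since beta = 2.03, this is wear-out (increasing failure rate)
Phase = 3

3


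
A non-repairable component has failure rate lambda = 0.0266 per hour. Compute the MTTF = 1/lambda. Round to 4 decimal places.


lambda = 0.0266
MTTF = 1 / 0.0266
MTTF = 37.594

37.594


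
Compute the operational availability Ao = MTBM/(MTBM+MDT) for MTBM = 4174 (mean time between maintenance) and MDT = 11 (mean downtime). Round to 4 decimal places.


MTBM = 4174
MDT = 11
MTBM + MDT = 4185
Ao = 4174 / 4185
Ao = 0.9974

0.9974


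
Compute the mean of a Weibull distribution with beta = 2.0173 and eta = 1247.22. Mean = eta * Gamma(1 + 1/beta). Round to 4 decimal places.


beta = 2.0173, eta = 1247.22
1/beta = 0.4957
1 + 1/beta = 1.4957
Gamma(1.4957) = 0.8861
Mean = 1247.22 * 0.8861
Mean = 1105.1565

1105.1565


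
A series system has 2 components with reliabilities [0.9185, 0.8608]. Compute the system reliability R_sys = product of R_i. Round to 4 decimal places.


Components: [0.9185, 0.8608]
After component 1 (R=0.9185): product = 0.9185
After component 2 (R=0.8608): product = 0.7906
R_sys = 0.7906

0.7906


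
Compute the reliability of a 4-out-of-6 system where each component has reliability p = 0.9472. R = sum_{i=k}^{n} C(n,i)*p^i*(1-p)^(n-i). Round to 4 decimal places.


k = 4, n = 6, p = 0.9472
i=4: C(6,4)=15 * 0.9472^4 * 0.0528^2 = 0.0337
i=5: C(6,5)=6 * 0.9472^5 * 0.0528^1 = 0.2415
i=6: C(6,6)=1 * 0.9472^6 * 0.0528^0 = 0.7222
R = sum of terms = 0.9974

0.9974


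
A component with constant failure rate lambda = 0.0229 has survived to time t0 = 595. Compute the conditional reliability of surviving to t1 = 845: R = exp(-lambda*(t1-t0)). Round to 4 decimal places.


lambda = 0.0229
t0 = 595, t1 = 845
t1 - t0 = 250
lambda * (t1-t0) = 0.0229 * 250 = 5.725
R = exp(-5.725)
R = 0.0033

0.0033


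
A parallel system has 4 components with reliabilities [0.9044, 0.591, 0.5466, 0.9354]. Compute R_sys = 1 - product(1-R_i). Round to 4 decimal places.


Components: [0.9044, 0.591, 0.5466, 0.9354]
(1 - 0.9044) = 0.0956, running product = 0.0956
(1 - 0.591) = 0.409, running product = 0.0391
(1 - 0.5466) = 0.4534, running product = 0.0177
(1 - 0.9354) = 0.0646, running product = 0.0011
Product of (1-R_i) = 0.0011
R_sys = 1 - 0.0011 = 0.9989

0.9989


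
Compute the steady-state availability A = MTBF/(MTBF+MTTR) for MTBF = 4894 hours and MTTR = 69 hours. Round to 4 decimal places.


MTBF = 4894
MTTR = 69
MTBF + MTTR = 4963
A = 4894 / 4963
A = 0.9861

0.9861


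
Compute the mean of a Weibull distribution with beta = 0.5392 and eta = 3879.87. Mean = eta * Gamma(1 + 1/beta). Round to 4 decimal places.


beta = 0.5392, eta = 3879.87
1/beta = 1.8546
1 + 1/beta = 2.8546
Gamma(2.8546) = 1.7563
Mean = 3879.87 * 1.7563
Mean = 6814.3549

6814.3549


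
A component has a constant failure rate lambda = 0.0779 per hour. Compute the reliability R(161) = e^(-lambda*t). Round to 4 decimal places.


lambda = 0.0779
t = 161
lambda * t = 12.5419
R(t) = e^(-12.5419)
R(t) = 0.0

0.0


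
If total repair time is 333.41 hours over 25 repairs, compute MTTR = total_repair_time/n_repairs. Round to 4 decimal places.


total_repair_time = 333.41
n_repairs = 25
MTTR = 333.41 / 25
MTTR = 13.3364

13.3364


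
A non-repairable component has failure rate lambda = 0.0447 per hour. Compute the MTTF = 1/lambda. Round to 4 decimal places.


lambda = 0.0447
MTTF = 1 / 0.0447
MTTF = 22.3714

22.3714


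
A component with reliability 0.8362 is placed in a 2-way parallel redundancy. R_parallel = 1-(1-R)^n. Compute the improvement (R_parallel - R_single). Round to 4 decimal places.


R_single = 0.8362, n = 2
1 - R_single = 0.1638
(1 - R_single)^n = 0.1638^2 = 0.0268
R_parallel = 1 - 0.0268 = 0.9732
Improvement = 0.9732 - 0.8362
Improvement = 0.137

0.137


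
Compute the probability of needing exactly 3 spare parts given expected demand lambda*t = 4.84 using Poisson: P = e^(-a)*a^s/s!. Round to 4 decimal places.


a = 4.84, s = 3
e^(-a) = e^(-4.84) = 0.0079
a^s = 4.84^3 = 113.3799
s! = 6
P = 0.0079 * 113.3799 / 6
P = 0.1494

0.1494


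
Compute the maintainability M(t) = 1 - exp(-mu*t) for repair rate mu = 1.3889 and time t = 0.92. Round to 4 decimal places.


mu = 1.3889, t = 0.92
mu * t = 1.3889 * 0.92 = 1.2778
exp(-1.2778) = 0.2787
M(t) = 1 - 0.2787
M(t) = 0.7213

0.7213


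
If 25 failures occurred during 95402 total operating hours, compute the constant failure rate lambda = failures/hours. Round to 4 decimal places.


failures = 25
total_hours = 95402
lambda = 25 / 95402
lambda = 0.0003

0.0003


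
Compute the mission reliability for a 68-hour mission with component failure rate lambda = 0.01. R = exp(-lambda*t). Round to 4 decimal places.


lambda = 0.01
mission_time = 68
lambda * t = 0.01 * 68 = 0.68
R = exp(-0.68)
R = 0.5066

0.5066


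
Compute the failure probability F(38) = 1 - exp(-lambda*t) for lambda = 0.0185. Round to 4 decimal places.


lambda = 0.0185, t = 38
lambda * t = 0.703
exp(-0.703) = 0.4951
F(t) = 1 - 0.4951
F(t) = 0.5049

0.5049


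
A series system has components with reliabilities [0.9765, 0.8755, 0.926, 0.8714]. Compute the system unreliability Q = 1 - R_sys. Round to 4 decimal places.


Components: [0.9765, 0.8755, 0.926, 0.8714]
After component 1: product = 0.9765
After component 2: product = 0.8549
After component 3: product = 0.7917
After component 4: product = 0.6899
R_sys = 0.6899
Q = 1 - 0.6899 = 0.3101

0.3101


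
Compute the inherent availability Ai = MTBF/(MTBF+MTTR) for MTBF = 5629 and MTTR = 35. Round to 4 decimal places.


MTBF = 5629
MTTR = 35
MTBF + MTTR = 5664
Ai = 5629 / 5664
Ai = 0.9938

0.9938


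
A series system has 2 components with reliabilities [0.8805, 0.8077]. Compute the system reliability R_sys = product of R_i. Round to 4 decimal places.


Components: [0.8805, 0.8077]
After component 1 (R=0.8805): product = 0.8805
After component 2 (R=0.8077): product = 0.7112
R_sys = 0.7112

0.7112


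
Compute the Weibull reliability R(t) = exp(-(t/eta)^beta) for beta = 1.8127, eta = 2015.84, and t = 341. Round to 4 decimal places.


beta = 1.8127, eta = 2015.84, t = 341
t/eta = 341 / 2015.84 = 0.1692
(t/eta)^beta = 0.1692^1.8127 = 0.0399
R(t) = exp(-0.0399)
R(t) = 0.9609

0.9609


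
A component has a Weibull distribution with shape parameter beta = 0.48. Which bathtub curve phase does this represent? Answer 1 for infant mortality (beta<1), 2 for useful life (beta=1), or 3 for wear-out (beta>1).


beta = 0.48
Compare beta to 1:
beta < 1 => infant mortality (phase 1)
beta = 1 => useful life (phase 2)
beta > 1 => wear-out (phase 3)
Since beta = 0.48, this is infant mortality (decreasing failure rate)
Phase = 1

1


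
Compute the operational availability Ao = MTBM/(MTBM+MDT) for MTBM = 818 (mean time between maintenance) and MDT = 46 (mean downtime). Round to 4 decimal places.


MTBM = 818
MDT = 46
MTBM + MDT = 864
Ao = 818 / 864
Ao = 0.9468

0.9468


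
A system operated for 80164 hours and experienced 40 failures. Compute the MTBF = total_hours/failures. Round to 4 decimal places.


total_hours = 80164
failures = 40
MTBF = 80164 / 40
MTBF = 2004.1

2004.1


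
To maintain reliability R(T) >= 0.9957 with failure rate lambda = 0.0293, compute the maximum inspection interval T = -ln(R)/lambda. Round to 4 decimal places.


R_target = 0.9957
lambda = 0.0293
-ln(0.9957) = 0.0043
T = 0.0043 / 0.0293
T = 0.1471

0.1471


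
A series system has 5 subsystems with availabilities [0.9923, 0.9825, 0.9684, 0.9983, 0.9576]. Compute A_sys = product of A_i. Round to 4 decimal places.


Subsystems: [0.9923, 0.9825, 0.9684, 0.9983, 0.9576]
After subsystem 1 (A=0.9923): product = 0.9923
After subsystem 2 (A=0.9825): product = 0.9749
After subsystem 3 (A=0.9684): product = 0.9441
After subsystem 4 (A=0.9983): product = 0.9425
After subsystem 5 (A=0.9576): product = 0.9026
A_sys = 0.9026

0.9026


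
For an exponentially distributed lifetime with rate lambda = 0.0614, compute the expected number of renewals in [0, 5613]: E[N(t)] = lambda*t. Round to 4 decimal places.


lambda = 0.0614
t = 5613
E[N(t)] = lambda * t
E[N(t)] = 0.0614 * 5613
E[N(t)] = 344.6382

344.6382


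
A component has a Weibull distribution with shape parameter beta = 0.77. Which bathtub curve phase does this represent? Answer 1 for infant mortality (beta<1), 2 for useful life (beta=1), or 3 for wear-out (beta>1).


beta = 0.77
Compare beta to 1:
beta < 1 => infant mortality (phase 1)
beta = 1 => useful life (phase 2)
beta > 1 => wear-out (phase 3)
Since beta = 0.77, this is infant mortality (decreasing failure rate)
Phase = 1

1


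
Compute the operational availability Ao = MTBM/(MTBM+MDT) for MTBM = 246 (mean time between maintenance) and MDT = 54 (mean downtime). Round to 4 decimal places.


MTBM = 246
MDT = 54
MTBM + MDT = 300
Ao = 246 / 300
Ao = 0.82

0.82


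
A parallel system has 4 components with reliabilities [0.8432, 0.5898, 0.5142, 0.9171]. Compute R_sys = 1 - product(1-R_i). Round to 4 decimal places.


Components: [0.8432, 0.5898, 0.5142, 0.9171]
(1 - 0.8432) = 0.1568, running product = 0.1568
(1 - 0.5898) = 0.4102, running product = 0.0643
(1 - 0.5142) = 0.4858, running product = 0.0312
(1 - 0.9171) = 0.0829, running product = 0.0026
Product of (1-R_i) = 0.0026
R_sys = 1 - 0.0026 = 0.9974

0.9974


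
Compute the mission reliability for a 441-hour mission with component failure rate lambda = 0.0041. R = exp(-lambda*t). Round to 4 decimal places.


lambda = 0.0041
mission_time = 441
lambda * t = 0.0041 * 441 = 1.8081
R = exp(-1.8081)
R = 0.164

0.164


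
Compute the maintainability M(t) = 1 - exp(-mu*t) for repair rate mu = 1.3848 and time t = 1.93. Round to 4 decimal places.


mu = 1.3848, t = 1.93
mu * t = 1.3848 * 1.93 = 2.6727
exp(-2.6727) = 0.0691
M(t) = 1 - 0.0691
M(t) = 0.9309

0.9309


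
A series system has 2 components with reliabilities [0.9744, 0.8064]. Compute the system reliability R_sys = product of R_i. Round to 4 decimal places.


Components: [0.9744, 0.8064]
After component 1 (R=0.9744): product = 0.9744
After component 2 (R=0.8064): product = 0.7858
R_sys = 0.7858

0.7858


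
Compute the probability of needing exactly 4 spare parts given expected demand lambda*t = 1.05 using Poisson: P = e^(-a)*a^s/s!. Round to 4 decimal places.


a = 1.05, s = 4
e^(-a) = e^(-1.05) = 0.3499
a^s = 1.05^4 = 1.2155
s! = 24
P = 0.3499 * 1.2155 / 24
P = 0.0177

0.0177


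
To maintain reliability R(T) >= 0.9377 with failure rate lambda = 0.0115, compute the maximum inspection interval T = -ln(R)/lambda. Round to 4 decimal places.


R_target = 0.9377
lambda = 0.0115
-ln(0.9377) = 0.0643
T = 0.0643 / 0.0115
T = 5.5935

5.5935


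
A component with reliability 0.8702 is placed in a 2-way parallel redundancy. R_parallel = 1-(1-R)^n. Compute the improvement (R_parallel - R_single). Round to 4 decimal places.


R_single = 0.8702, n = 2
1 - R_single = 0.1298
(1 - R_single)^n = 0.1298^2 = 0.0168
R_parallel = 1 - 0.0168 = 0.9832
Improvement = 0.9832 - 0.8702
Improvement = 0.113

0.113


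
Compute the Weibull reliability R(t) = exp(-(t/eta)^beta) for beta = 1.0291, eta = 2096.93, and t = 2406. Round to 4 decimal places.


beta = 1.0291, eta = 2096.93, t = 2406
t/eta = 2406 / 2096.93 = 1.1474
(t/eta)^beta = 1.1474^1.0291 = 1.152
R(t) = exp(-1.152)
R(t) = 0.316

0.316


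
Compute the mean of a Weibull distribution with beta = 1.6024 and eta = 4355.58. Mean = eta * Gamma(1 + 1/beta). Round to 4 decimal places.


beta = 1.6024, eta = 4355.58
1/beta = 0.6241
1 + 1/beta = 1.6241
Gamma(1.6241) = 0.8965
Mean = 4355.58 * 0.8965
Mean = 3904.564

3904.564


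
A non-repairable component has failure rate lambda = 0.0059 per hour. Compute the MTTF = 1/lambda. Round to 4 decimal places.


lambda = 0.0059
MTTF = 1 / 0.0059
MTTF = 169.4915

169.4915


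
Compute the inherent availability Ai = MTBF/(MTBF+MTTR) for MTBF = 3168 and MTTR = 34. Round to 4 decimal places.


MTBF = 3168
MTTR = 34
MTBF + MTTR = 3202
Ai = 3168 / 3202
Ai = 0.9894

0.9894


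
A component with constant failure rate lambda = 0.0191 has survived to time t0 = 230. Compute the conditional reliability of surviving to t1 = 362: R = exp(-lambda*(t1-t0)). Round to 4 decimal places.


lambda = 0.0191
t0 = 230, t1 = 362
t1 - t0 = 132
lambda * (t1-t0) = 0.0191 * 132 = 2.5212
R = exp(-2.5212)
R = 0.0804

0.0804


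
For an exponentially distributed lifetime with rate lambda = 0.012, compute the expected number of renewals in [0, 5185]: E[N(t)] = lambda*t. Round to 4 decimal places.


lambda = 0.012
t = 5185
E[N(t)] = lambda * t
E[N(t)] = 0.012 * 5185
E[N(t)] = 62.22

62.22


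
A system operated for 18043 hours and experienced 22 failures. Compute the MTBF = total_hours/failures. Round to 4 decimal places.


total_hours = 18043
failures = 22
MTBF = 18043 / 22
MTBF = 820.1364

820.1364


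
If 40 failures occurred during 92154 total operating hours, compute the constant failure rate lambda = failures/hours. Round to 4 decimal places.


failures = 40
total_hours = 92154
lambda = 40 / 92154
lambda = 0.0004

0.0004


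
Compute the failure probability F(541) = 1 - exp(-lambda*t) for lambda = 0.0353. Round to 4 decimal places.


lambda = 0.0353, t = 541
lambda * t = 19.0973
exp(-19.0973) = 0.0
F(t) = 1 - 0.0
F(t) = 1.0

1.0


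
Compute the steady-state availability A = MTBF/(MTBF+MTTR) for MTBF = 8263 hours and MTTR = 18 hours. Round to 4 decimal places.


MTBF = 8263
MTTR = 18
MTBF + MTTR = 8281
A = 8263 / 8281
A = 0.9978

0.9978


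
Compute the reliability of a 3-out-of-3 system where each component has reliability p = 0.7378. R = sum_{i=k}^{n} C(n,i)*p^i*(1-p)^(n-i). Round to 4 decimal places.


k = 3, n = 3, p = 0.7378
i=3: C(3,3)=1 * 0.7378^3 * 0.2622^0 = 0.4016
R = sum of terms = 0.4016

0.4016


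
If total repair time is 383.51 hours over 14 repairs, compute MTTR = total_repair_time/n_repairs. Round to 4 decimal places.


total_repair_time = 383.51
n_repairs = 14
MTTR = 383.51 / 14
MTTR = 27.3936

27.3936


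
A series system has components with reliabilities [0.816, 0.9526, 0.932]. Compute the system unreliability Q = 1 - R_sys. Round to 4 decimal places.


Components: [0.816, 0.9526, 0.932]
After component 1: product = 0.816
After component 2: product = 0.7773
After component 3: product = 0.7245
R_sys = 0.7245
Q = 1 - 0.7245 = 0.2755

0.2755


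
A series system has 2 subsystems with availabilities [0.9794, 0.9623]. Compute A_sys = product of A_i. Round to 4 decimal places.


Subsystems: [0.9794, 0.9623]
After subsystem 1 (A=0.9794): product = 0.9794
After subsystem 2 (A=0.9623): product = 0.9425
A_sys = 0.9425

0.9425


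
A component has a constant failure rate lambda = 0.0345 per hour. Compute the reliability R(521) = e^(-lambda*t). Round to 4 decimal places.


lambda = 0.0345
t = 521
lambda * t = 17.9745
R(t) = e^(-17.9745)
R(t) = 0.0

0.0


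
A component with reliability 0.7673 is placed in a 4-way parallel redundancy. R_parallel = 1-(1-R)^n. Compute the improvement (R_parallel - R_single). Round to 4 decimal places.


R_single = 0.7673, n = 4
1 - R_single = 0.2327
(1 - R_single)^n = 0.2327^4 = 0.0029
R_parallel = 1 - 0.0029 = 0.9971
Improvement = 0.9971 - 0.7673
Improvement = 0.2298

0.2298
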